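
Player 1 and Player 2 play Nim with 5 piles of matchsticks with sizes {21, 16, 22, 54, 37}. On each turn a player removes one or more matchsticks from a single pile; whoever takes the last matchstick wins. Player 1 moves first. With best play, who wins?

Player 2 wins

Write each in binary and XOR column by column:
  010101  (21)
  010000  (16)
  010110  (22)
  110110  (54)
  100101  (37)
  ------
  000000  (0)
The nim-sum is 0, so this is a P-position: the player to move is in a losing position under optimal play; Player 1 is about to move from it and so loses — Player 2 wins.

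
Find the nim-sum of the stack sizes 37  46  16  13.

22

Nim-sum: 37 XOR 46 XOR 16 XOR 13 = 22.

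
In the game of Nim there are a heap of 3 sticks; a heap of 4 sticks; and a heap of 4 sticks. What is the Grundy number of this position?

In binary:
  011  (3)
  100  (4)
  100  (4)
  ---
  011  (3)

3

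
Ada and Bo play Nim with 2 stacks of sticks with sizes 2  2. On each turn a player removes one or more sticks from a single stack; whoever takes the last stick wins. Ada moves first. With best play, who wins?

Bo wins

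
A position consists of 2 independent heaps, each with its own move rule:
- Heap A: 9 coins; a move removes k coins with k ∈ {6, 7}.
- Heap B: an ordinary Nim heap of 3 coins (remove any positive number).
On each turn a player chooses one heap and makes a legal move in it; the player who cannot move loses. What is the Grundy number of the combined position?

Build the Grundy sequence for heap A with g(k) = mex{g(k−s) : s ∈ {6, 7}, s ≤ k}:
g(0) = mex{} = 0
g(1) = mex{} = 0
g(2) = mex{} = 0
g(3) = mex{} = 0
g(4) = mex{} = 0
g(5) = mex{} = 0
g(6) = mex{0} = 1
g(7) = mex{0} = 1
g(8) = mex{0} = 1
g(9) = mex{0} = 1
So g(9) = 1.
Heap B is a plain Nim heap of size 3, so its Grundy value is 3.
The value of a disjunctive sum is the nim-sum of the parts.
Combined value = 1 XOR 3 = 2.

2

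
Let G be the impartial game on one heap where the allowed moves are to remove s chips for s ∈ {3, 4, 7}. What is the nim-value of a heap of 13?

1

Compute g(0), g(1), … for moves {3, 4, 7}:
k:     0  1  2  3  4  5  6  7  8  9 10 11 12 13
g(k):  0  0  0  1  1  1  2  2  2  3  0  0  0  1
So g(13) = 1.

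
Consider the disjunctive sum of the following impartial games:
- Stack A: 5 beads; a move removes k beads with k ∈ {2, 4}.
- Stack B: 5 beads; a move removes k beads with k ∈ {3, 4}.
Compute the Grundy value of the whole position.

3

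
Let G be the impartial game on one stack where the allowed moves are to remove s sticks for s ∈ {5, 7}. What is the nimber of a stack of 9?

1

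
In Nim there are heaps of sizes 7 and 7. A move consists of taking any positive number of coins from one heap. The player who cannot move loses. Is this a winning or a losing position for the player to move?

Nim-sum: 7 ^ 7 = 0.
The nim-sum is 0, so this is a P-position: the player to move is in a losing position under optimal play.

Losing position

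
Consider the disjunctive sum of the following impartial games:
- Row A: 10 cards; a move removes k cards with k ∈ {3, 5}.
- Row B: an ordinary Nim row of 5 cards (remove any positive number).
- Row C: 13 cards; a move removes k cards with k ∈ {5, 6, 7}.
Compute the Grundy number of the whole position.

5

Build the Grundy sequence for row A with g(k) = mex{g(k−s) : s ∈ {3, 5}, s ≤ k}:
g(0) = mex{} = 0
g(1) = mex{} = 0
g(2) = mex{} = 0
g(3) = mex{0} = 1
g(4) = mex{0} = 1
g(5) = mex{0} = 1
g(6) = mex{0,1} = 2
g(7) = mex{0,1} = 2
g(8) = mex{1} = 0
g(9) = mex{1,2} = 0
g(10) = mex{1,2} = 0
So g(10) = 0.
Row B is a plain Nim row of size 5, so its Grundy value is 5.
Grundy values for row C (subtraction set {5, 6, 7}):
k:     0  1  2  3  4  5  6  7  8  9 10 11 12 13
g(k):  0  0  0  0  0  1  1  1  1  1  2  2  0  0
So g(13) = 0.
By the Sprague-Grundy theorem, the Grundy value of a sum of independent games is the XOR of the component values.
Combined value = 0 XOR 5 XOR 0 = 5.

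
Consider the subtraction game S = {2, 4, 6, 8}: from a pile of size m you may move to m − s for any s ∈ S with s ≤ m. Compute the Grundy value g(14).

2

Grundy values for subtraction set {2, 4, 6, 8}:
g(0) = mex{} = 0
g(1) = mex{} = 0
g(2) = mex{0} = 1
g(3) = mex{0} = 1
g(4) = mex{0,1} = 2
g(5) = mex{0,1} = 2
g(6) = mex{0,1,2} = 3
g(7) = mex{0,1,2} = 3
g(8) = mex{0,1,2,3} = 4
g(9) = mex{0,1,2,3} = 4
g(10) = mex{1,2,3,4} = 0
g(11) = mex{1,2,3,4} = 0
g(12) = mex{0,2,3,4} = 1
g(13) = mex{0,2,3,4} = 1
g(14) = mex{0,1,3,4} = 2
So g(14) = 2.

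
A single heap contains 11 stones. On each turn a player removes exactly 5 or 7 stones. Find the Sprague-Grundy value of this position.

2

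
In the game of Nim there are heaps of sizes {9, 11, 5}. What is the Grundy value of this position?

Nim-sum: 9 ⊕ 11 ⊕ 5 = 7.

7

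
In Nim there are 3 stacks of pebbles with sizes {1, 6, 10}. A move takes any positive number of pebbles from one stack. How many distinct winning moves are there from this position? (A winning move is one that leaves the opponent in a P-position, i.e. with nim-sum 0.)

1

Nim-sum: 1 ^ 6 ^ 10 = 13.
The overall nim-sum is X = 13. A stack of size p has a winning move iff p XOR X < p (reduce it to p XOR X).
  1: 1 XOR 13 = 12 ≥ 1 — no move.
  6: 6 XOR 13 = 11 ≥ 6 — no move.
  10: 10 XOR 13 = 7 < 10 — winning move (to 7).
That gives 1 winning move.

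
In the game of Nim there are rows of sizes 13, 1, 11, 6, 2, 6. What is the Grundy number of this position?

5

Compute the nim-sum pairwise:
13 ⊕ 1 = 12
12 ⊕ 11 = 7
7 ⊕ 6 = 1
1 ⊕ 2 = 3
3 ⊕ 6 = 5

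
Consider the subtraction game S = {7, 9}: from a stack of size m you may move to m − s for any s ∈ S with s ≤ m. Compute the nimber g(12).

1

Build the Grundy sequence with g(k) = mex{g(k−s) : s ∈ {7, 9}, s ≤ k}:
g(0) = mex{} = 0
g(1) = mex{} = 0
g(2) = mex{} = 0
g(3) = mex{} = 0
g(4) = mex{} = 0
g(5) = mex{} = 0
g(6) = mex{} = 0
g(7) = mex{0} = 1
g(8) = mex{0} = 1
g(9) = mex{0} = 1
g(10) = mex{0} = 1
g(11) = mex{0} = 1
g(12) = mex{0} = 1
So g(12) = 1.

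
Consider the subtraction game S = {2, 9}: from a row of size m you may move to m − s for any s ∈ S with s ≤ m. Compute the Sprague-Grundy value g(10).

Build the Grundy sequence with g(k) = mex{g(k−s) : s ∈ {2, 9}, s ≤ k}:
g(0) = mex{} = 0
g(1) = mex{} = 0
g(2) = mex{0} = 1
g(3) = mex{0} = 1
g(4) = mex{1} = 0
g(5) = mex{1} = 0
g(6) = mex{0} = 1
g(7) = mex{0} = 1
g(8) = mex{1} = 0
g(9) = mex{0,1} = 2
g(10) = mex{0} = 1
So g(10) = 1.

1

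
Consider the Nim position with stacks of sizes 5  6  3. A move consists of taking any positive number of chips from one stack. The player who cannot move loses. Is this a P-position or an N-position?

P-position

Compute the nim-sum pairwise:
5 ⊕ 6 = 3
3 ⊕ 3 = 0
The nim-sum is 0, so this is a P-position: the player to move is in a losing position under optimal play.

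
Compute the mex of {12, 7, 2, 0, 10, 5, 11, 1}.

3

The values 0, 1, 2 are all present; 3 is the first non-negative integer missing from the set.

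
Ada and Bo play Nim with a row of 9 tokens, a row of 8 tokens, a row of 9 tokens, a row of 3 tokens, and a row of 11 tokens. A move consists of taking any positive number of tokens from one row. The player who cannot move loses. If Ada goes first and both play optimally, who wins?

Bo wins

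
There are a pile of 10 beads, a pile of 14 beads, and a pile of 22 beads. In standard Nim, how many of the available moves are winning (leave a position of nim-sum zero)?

Nim-sum: 10 ^ 14 ^ 22 = 18.
The overall nim-sum is X = 18. A pile of size p has a winning move iff p XOR X < p (reduce it to p XOR X).
  10: 10 XOR 18 = 24 ≥ 10 — no move.
  14: 14 XOR 18 = 28 ≥ 14 — no move.
  22: 22 XOR 18 = 4 < 22 — winning move (to 4).
That gives 1 winning move.

1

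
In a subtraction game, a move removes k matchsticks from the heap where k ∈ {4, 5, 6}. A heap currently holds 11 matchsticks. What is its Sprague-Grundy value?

Compute g(0), g(1), … for moves {4, 5, 6}:
k:     0  1  2  3  4  5  6  7  8  9 10 11
g(k):  0  0  0  0  1  1  1  1  2  2  0  0
So g(11) = 0.

0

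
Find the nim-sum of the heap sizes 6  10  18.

30

Compute the nim-sum pairwise:
6 XOR 10 = 12
12 XOR 18 = 30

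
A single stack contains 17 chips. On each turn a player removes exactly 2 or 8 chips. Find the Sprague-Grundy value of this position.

1

Build the Grundy sequence with g(k) = mex{g(k−s) : s ∈ {2, 8}, s ≤ k}:
k:     0  1  2  3  4  5  6  7  8  9 10 11 12 13 14 15 16 17
g(k):  0  0  1  1  0  0  1  1  2  2  0  0  1  1  0  0  1  1
So g(17) = 1.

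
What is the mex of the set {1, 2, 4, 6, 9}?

0 is not in the set, so the mex is 0.

0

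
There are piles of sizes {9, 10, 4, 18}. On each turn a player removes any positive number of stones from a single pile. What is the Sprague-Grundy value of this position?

21

Nim-sum: 9 XOR 10 XOR 4 XOR 18 = 21.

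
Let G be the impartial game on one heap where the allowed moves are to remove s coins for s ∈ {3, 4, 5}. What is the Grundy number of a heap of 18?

0

Grundy values for subtraction set {3, 4, 5}:
k:     0  1  2  3  4  5  6  7  8  9 10 11 12 13 14 15 16 17 18
g(k):  0  0  0  1  1  1  2  2  0  0  0  1  1  1  2  2  0  0  0
So g(18) = 0.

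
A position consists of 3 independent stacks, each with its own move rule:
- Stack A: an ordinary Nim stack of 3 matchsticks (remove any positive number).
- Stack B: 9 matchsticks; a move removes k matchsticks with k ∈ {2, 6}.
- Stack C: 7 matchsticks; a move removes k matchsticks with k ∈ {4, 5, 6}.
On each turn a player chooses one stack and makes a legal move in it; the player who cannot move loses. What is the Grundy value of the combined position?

2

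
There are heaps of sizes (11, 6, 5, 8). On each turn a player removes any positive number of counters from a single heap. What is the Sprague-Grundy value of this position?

Write each in binary and XOR column by column:
  1011  (11)
  0110  (6)
  0101  (5)
  1000  (8)
  ----
  0000  (0)

0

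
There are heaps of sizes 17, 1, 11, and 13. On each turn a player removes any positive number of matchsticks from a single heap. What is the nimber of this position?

Write each in binary and XOR column by column:
  10001  (17)
  00001  (1)
  01011  (11)
  01101  (13)
  -----
  10110  (22)

22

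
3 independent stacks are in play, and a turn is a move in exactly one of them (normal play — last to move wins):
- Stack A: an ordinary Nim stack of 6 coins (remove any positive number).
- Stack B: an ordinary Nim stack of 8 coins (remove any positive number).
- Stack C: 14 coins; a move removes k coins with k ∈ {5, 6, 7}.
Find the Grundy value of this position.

Stack A is a plain Nim stack of size 6, so its Grundy value is 6.
Stack B is a plain Nim stack of size 8, so its Grundy value is 8.
For stack C, compute g(0), g(1), … with moves {5, 6, 7}:
g(0) = mex{} = 0
g(1) = mex{} = 0
g(2) = mex{} = 0
g(3) = mex{} = 0
g(4) = mex{} = 0
g(5) = mex{0} = 1
g(6) = mex{0} = 1
g(7) = mex{0} = 1
g(8) = mex{0} = 1
g(9) = mex{0} = 1
g(10) = mex{0,1} = 2
g(11) = mex{0,1} = 2
g(12) = mex{1} = 0
g(13) = mex{1} = 0
g(14) = mex{1} = 0
So g(14) = 0.
By the Sprague-Grundy theorem, the Grundy value of a sum of independent games is the XOR of the component values.
Combined value = 6 ⊕ 8 ⊕ 0 = 14.

14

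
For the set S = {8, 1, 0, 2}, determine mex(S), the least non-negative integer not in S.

3

The values 0, 1, 2 are all present; 3 is the first non-negative integer missing from the set.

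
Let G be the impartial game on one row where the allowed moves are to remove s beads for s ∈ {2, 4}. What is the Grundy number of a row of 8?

Compute g(0), g(1), … for moves {2, 4}:
k:     0  1  2  3  4  5  6  7  8
g(k):  0  0  1  1  2  2  0  0  1
So g(8) = 1.

1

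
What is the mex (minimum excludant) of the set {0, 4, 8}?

0 is in the set but 1 is not, so the mex is 1.

1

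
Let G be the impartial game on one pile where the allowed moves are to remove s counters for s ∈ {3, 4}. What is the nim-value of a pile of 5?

1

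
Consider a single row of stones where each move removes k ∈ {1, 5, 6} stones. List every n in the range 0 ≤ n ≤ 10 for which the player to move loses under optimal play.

Grundy values for subtraction set {1, 5, 6}:
g(0) = mex{} = 0
g(1) = mex{0} = 1
g(2) = mex{1} = 0
g(3) = mex{0} = 1
g(4) = mex{1} = 0
g(5) = mex{0} = 1
g(6) = mex{0,1} = 2
g(7) = mex{0,1,2} = 3
g(8) = mex{0,1,3} = 2
g(9) = mex{0,1,2} = 3
g(10) = mex{0,1,3} = 2
The P-positions (g = 0) in 0..10 are 0, 2, 4.

0, 2, 4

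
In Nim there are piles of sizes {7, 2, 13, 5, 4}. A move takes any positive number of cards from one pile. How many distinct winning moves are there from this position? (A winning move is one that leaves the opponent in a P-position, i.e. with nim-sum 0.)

1

Compute the nim-sum pairwise:
7 ^ 2 = 5
5 ^ 13 = 8
8 ^ 5 = 13
13 ^ 4 = 9
The overall nim-sum is X = 9. A pile of size p has a winning move iff p XOR X < p (reduce it to p XOR X).
  7: 7 XOR 9 = 14 ≥ 7 — no move.
  2: 2 XOR 9 = 11 ≥ 2 — no move.
  13: 13 XOR 9 = 4 < 13 — winning move (to 4).
  5: 5 XOR 9 = 12 ≥ 5 — no move.
  4: 4 XOR 9 = 13 ≥ 4 — no move.
That gives 1 winning move.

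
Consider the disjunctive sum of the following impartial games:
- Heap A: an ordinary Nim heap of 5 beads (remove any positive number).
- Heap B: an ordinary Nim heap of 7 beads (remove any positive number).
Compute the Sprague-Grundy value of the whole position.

Heap A is a plain Nim heap of size 5, so its Grundy value is 5.
Heap B is a plain Nim heap of size 7, so its Grundy value is 7.
By the Sprague-Grundy theorem, the Grundy value of a sum of independent games is the XOR of the component values.
Combined value = 5 ⊕ 7 = 2.

2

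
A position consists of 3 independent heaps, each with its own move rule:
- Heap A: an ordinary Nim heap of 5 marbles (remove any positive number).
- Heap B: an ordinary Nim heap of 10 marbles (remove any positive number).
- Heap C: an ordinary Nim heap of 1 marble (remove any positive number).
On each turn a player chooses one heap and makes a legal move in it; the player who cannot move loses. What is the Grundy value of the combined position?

14

Heap A is a plain Nim heap of size 5, so its Grundy value is 5.
Heap B is a plain Nim heap of size 10, so its Grundy value is 10.
Heap C is a plain Nim heap of size 1, so its Grundy value is 1.
The value of a disjunctive sum is the nim-sum of the parts.
Combined value = 5 ⊕ 10 ⊕ 1 = 14.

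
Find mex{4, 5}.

0 is not in the set, so the mex is 0.

0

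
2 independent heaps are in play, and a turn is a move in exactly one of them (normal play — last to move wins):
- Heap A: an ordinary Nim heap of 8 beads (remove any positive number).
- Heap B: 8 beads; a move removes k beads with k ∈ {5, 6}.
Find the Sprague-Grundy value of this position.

Heap A is a plain Nim heap of size 8, so its Grundy value is 8.
Build the Grundy sequence for heap B with g(k) = mex{g(k−s) : s ∈ {5, 6}, s ≤ k}:
k:     0  1  2  3  4  5  6  7  8
g(k):  0  0  0  0  0  1  1  1  1
So g(8) = 1.
The value of a disjunctive sum is the nim-sum of the parts.
Combined value = 8 XOR 1 = 9.

9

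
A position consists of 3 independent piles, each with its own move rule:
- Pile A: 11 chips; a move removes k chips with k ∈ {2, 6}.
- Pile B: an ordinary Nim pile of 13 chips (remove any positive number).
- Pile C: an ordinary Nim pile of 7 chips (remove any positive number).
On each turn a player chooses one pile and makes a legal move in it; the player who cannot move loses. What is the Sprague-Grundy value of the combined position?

11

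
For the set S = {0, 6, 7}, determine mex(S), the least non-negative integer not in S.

1

0 is in the set but 1 is not, so the mex is 1.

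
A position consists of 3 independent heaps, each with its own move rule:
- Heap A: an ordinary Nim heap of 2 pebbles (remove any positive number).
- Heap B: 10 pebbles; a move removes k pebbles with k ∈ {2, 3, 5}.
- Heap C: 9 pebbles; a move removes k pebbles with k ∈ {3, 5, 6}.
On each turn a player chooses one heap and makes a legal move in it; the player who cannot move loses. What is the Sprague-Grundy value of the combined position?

Heap A is a plain Nim heap of size 2, so its Grundy value is 2.
For heap B, compute g(0), g(1), … with moves {2, 3, 5}:
g(0) = mex{} = 0
g(1) = mex{} = 0
g(2) = mex{0} = 1
g(3) = mex{0} = 1
g(4) = mex{0,1} = 2
g(5) = mex{0,1} = 2
g(6) = mex{0,1,2} = 3
g(7) = mex{1,2} = 0
g(8) = mex{1,2,3} = 0
g(9) = mex{0,2,3} = 1
g(10) = mex{0,2} = 1
So g(10) = 1.
Build the Grundy sequence for heap C with g(k) = mex{g(k−s) : s ∈ {3, 5, 6}, s ≤ k}:
k:     0  1  2  3  4  5  6  7  8  9
g(k):  0  0  0  1  1  1  2  2  2  0
So g(9) = 0.
By the Sprague-Grundy theorem, the Grundy value of a sum of independent games is the XOR of the component values.
Combined value = 2 XOR 1 XOR 0 = 3.

3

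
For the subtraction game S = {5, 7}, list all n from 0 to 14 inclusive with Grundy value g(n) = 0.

Grundy values for subtraction set {5, 7}:
k:     0  1  2  3  4  5  6  7  8  9 10 11 12 13 14
g(k):  0  0  0  0  0  1  1  1  1  1  2  2  0  0  0
The P-positions (g = 0) in 0..14 are 0, 1, 2, 3, 4, 12, 13, 14.

0, 1, 2, 3, 4, 12, 13, 14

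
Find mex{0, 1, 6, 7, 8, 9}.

2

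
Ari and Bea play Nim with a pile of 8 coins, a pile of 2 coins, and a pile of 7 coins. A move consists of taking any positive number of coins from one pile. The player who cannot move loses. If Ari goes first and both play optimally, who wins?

Compute the nim-sum pairwise:
8 XOR 2 = 10
10 XOR 7 = 13
The nim-sum is 13 ≠ 0, so this is an N-position: the player to move can win; Ari has a winning move.

Ari wins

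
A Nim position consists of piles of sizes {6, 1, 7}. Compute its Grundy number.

Write each in binary and XOR column by column:
  110  (6)
  001  (1)
  111  (7)
  ---
  000  (0)

0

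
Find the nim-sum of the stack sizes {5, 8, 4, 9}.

Nim-sum: 5 ^ 8 ^ 4 ^ 9 = 0.

0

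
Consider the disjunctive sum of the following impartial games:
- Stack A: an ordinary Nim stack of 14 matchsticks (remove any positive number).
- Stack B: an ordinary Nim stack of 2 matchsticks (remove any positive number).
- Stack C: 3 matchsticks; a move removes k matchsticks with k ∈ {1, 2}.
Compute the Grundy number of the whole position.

12

Stack A is a plain Nim stack of size 14, so its Grundy value is 14.
Stack B is a plain Nim stack of size 2, so its Grundy value is 2.
For stack C, compute g(0), g(1), … with moves {1, 2}:
k:     0  1  2  3
g(k):  0  1  2  0
So g(3) = 0.
By the Sprague-Grundy theorem, the Grundy value of a sum of independent games is the XOR of the component values.
Combined value = 14 XOR 2 XOR 0 = 12.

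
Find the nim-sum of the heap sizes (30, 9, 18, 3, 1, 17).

22

Compute the nim-sum pairwise:
30 ⊕ 9 = 23
23 ⊕ 18 = 5
5 ⊕ 3 = 6
6 ⊕ 1 = 7
7 ⊕ 17 = 22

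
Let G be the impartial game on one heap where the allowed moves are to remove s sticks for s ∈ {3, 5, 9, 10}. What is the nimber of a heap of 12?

4

Grundy values for subtraction set {3, 5, 9, 10}:
k:     0  1  2  3  4  5  6  7  8  9 10 11 12
g(k):  0  0  0  1  1  1  2  2  0  3  3  1  4
So g(12) = 4.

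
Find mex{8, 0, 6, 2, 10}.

0 is in the set but 1 is not, so the mex is 1.

1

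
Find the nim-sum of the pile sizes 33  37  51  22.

33

Compute the nim-sum pairwise:
33 XOR 37 = 4
4 XOR 51 = 55
55 XOR 22 = 33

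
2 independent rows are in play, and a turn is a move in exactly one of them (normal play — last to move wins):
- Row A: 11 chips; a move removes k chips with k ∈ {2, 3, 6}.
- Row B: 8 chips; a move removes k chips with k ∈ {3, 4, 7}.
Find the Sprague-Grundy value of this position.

3

For row A, compute g(0), g(1), … with moves {2, 3, 6}:
g(0) = mex{} = 0
g(1) = mex{} = 0
g(2) = mex{0} = 1
g(3) = mex{0} = 1
g(4) = mex{0,1} = 2
g(5) = mex{1} = 0
g(6) = mex{0,1,2} = 3
g(7) = mex{0,2} = 1
g(8) = mex{0,1,3} = 2
g(9) = mex{1,3} = 0
g(10) = mex{1,2} = 0
g(11) = mex{0,2} = 1
So g(11) = 1.
Grundy values for row B (subtraction set {3, 4, 7}):
g(0) = mex{} = 0
g(1) = mex{} = 0
g(2) = mex{} = 0
g(3) = mex{0} = 1
g(4) = mex{0} = 1
g(5) = mex{0} = 1
g(6) = mex{0,1} = 2
g(7) = mex{0,1} = 2
g(8) = mex{0,1} = 2
So g(8) = 2.
The value of a disjunctive sum is the nim-sum of the parts.
Combined value = 1 ⊕ 2 = 3.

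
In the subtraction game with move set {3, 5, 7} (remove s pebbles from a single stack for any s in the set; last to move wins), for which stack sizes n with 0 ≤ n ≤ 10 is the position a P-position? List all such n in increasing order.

Build the Grundy sequence with g(k) = mex{g(k−s) : s ∈ {3, 5, 7}, s ≤ k}:
k:     0  1  2  3  4  5  6  7  8  9 10
g(k):  0  0  0  1  1  1  2  2  2  3  0
The P-positions (g = 0) in 0..10 are 0, 1, 2, 10.

0, 1, 2, 10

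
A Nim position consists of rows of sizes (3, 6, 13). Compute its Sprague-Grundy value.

Write each in binary and XOR column by column:
  0011  (3)
  0110  (6)
  1101  (13)
  ----
  1000  (8)

8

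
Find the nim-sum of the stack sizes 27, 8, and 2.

17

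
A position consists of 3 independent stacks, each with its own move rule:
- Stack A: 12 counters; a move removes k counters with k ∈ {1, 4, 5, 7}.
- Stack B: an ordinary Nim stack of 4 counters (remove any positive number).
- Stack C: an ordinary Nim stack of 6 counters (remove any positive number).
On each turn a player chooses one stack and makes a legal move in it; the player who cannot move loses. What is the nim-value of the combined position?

0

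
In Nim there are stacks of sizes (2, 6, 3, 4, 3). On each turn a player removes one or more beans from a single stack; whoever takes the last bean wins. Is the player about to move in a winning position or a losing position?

Losing position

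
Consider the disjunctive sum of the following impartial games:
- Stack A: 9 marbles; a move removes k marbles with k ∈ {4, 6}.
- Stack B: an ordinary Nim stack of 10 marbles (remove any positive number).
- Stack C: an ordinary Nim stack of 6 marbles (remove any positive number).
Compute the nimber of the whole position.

Grundy values for stack A (subtraction set {4, 6}):
k:     0  1  2  3  4  5  6  7  8  9
g(k):  0  0  0  0  1  1  1  1  2  2
So g(9) = 2.
Stack B is a plain Nim stack of size 10, so its Grundy value is 10.
Stack C is a plain Nim stack of size 6, so its Grundy value is 6.
By the Sprague-Grundy theorem, the Grundy value of a sum of independent games is the XOR of the component values.
Combined value = 2 ⊕ 10 ⊕ 6 = 14.

14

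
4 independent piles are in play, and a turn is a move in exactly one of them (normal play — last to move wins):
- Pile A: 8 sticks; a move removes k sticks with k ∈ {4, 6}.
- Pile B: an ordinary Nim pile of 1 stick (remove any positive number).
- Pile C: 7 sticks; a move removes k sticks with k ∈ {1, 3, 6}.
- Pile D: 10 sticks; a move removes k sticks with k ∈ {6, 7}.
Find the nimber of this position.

1

Build the Grundy sequence for pile A with g(k) = mex{g(k−s) : s ∈ {4, 6}, s ≤ k}:
k:     0  1  2  3  4  5  6  7  8
g(k):  0  0  0  0  1  1  1  1  2
So g(8) = 2.
Pile B is a plain Nim pile of size 1, so its Grundy value is 1.
For pile C, compute g(0), g(1), … with moves {1, 3, 6}:
g(0) = mex{} = 0
g(1) = mex{0} = 1
g(2) = mex{1} = 0
g(3) = mex{0} = 1
g(4) = mex{1} = 0
g(5) = mex{0} = 1
g(6) = mex{0,1} = 2
g(7) = mex{0,1,2} = 3
So g(7) = 3.
Grundy values for pile D (subtraction set {6, 7}):
k:     0  1  2  3  4  5  6  7  8  9 10
g(k):  0  0  0  0  0  0  1  1  1  1  1
So g(10) = 1.
The value of a disjunctive sum is the nim-sum of the parts.
Combined value = 2 ⊕ 1 ⊕ 3 ⊕ 1 = 1.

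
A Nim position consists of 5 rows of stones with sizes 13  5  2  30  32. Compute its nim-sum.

Nim-sum: 13 XOR 5 XOR 2 XOR 30 XOR 32 = 52.

52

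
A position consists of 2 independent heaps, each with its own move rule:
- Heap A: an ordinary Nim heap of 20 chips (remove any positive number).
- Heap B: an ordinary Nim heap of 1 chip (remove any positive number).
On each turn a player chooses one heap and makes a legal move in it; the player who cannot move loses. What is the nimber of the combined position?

21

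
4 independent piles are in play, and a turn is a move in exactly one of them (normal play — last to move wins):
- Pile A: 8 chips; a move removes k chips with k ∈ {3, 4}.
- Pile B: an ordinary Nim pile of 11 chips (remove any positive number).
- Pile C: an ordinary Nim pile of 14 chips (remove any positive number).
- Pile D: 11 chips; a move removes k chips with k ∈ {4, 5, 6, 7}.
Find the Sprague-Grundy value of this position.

5

Build the Grundy sequence for pile A with g(k) = mex{g(k−s) : s ∈ {3, 4}, s ≤ k}:
k:     0  1  2  3  4  5  6  7  8
g(k):  0  0  0  1  1  1  2  0  0
So g(8) = 0.
Pile B is a plain Nim pile of size 11, so its Grundy value is 11.
Pile C is a plain Nim pile of size 14, so its Grundy value is 14.
For pile D, compute g(0), g(1), … with moves {4, 5, 6, 7}:
k:     0  1  2  3  4  5  6  7  8  9 10 11
g(k):  0  0  0  0  1  1  1  1  2  2  2  0
So g(11) = 0.
By the Sprague-Grundy theorem, the Grundy value of a sum of independent games is the XOR of the component values.
Combined value = 0 XOR 11 XOR 14 XOR 0 = 5.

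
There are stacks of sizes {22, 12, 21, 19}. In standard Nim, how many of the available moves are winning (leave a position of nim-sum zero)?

3

Compute the nim-sum pairwise:
22 ^ 12 = 26
26 ^ 21 = 15
15 ^ 19 = 28
The overall nim-sum is X = 28. A stack of size p has a winning move iff p XOR X < p (reduce it to p XOR X).
  22: 22 XOR 28 = 10 < 22 — winning move (to 10).
  12: 12 XOR 28 = 16 ≥ 12 — no move.
  21: 21 XOR 28 = 9 < 21 — winning move (to 9).
  19: 19 XOR 28 = 15 < 19 — winning move (to 15).
That gives 3 winning moves.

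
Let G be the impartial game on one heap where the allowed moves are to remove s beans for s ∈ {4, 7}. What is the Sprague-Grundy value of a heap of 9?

2

Build the Grundy sequence with g(k) = mex{g(k−s) : s ∈ {4, 7}, s ≤ k}:
g(0) = mex{} = 0
g(1) = mex{} = 0
g(2) = mex{} = 0
g(3) = mex{} = 0
g(4) = mex{0} = 1
g(5) = mex{0} = 1
g(6) = mex{0} = 1
g(7) = mex{0} = 1
g(8) = mex{0,1} = 2
g(9) = mex{0,1} = 2
So g(9) = 2.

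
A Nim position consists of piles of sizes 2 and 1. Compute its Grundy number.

Compute the nim-sum pairwise:
2 ⊕ 1 = 3

3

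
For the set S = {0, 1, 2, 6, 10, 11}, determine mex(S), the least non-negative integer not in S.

3

The values 0, 1, 2 are all present; 3 is the first non-negative integer missing from the set.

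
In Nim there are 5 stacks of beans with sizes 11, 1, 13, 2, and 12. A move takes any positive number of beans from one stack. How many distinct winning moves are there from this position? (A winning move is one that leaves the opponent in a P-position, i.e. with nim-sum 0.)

Compute the nim-sum pairwise:
11 ^ 1 = 10
10 ^ 13 = 7
7 ^ 2 = 5
5 ^ 12 = 9
The overall nim-sum is X = 9. A stack of size p has a winning move iff p XOR X < p (reduce it to p XOR X).
  11: 11 XOR 9 = 2 < 11 — winning move (to 2).
  1: 1 XOR 9 = 8 ≥ 1 — no move.
  13: 13 XOR 9 = 4 < 13 — winning move (to 4).
  2: 2 XOR 9 = 11 ≥ 2 — no move.
  12: 12 XOR 9 = 5 < 12 — winning move (to 5).
That gives 3 winning moves.

3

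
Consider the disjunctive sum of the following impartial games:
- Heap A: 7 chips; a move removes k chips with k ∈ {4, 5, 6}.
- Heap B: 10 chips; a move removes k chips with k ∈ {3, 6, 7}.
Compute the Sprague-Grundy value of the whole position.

1

Build the Grundy sequence for heap A with g(k) = mex{g(k−s) : s ∈ {4, 5, 6}, s ≤ k}:
k:     0  1  2  3  4  5  6  7
g(k):  0  0  0  0  1  1  1  1
So g(7) = 1.
Grundy values for heap B (subtraction set {3, 6, 7}):
g(0) = mex{} = 0
g(1) = mex{} = 0
g(2) = mex{} = 0
g(3) = mex{0} = 1
g(4) = mex{0} = 1
g(5) = mex{0} = 1
g(6) = mex{0,1} = 2
g(7) = mex{0,1} = 2
g(8) = mex{0,1} = 2
g(9) = mex{0,1,2} = 3
g(10) = mex{1,2} = 0
So g(10) = 0.
The value of a disjunctive sum is the nim-sum of the parts.
Combined value = 1 ⊕ 0 = 1.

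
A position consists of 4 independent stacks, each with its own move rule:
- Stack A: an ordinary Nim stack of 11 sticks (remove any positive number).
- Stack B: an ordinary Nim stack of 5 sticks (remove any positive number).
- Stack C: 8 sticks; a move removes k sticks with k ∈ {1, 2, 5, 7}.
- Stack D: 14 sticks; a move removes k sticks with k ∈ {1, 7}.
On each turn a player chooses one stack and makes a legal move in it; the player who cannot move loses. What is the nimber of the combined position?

Stack A is a plain Nim stack of size 11, so its Grundy value is 11.
Stack B is a plain Nim stack of size 5, so its Grundy value is 5.
Build the Grundy sequence for stack C with g(k) = mex{g(k−s) : s ∈ {1, 2, 5, 7}, s ≤ k}:
g(0) = mex{} = 0
g(1) = mex{0} = 1
g(2) = mex{0,1} = 2
g(3) = mex{1,2} = 0
g(4) = mex{0,2} = 1
g(5) = mex{0,1} = 2
g(6) = mex{1,2} = 0
g(7) = mex{0,2} = 1
g(8) = mex{0,1} = 2
So g(8) = 2.
For stack D, compute g(0), g(1), … with moves {1, 7}:
k:     0  1  2  3  4  5  6  7  8  9 10 11 12 13 14
g(k):  0  1  0  1  0  1  0  1  0  1  0  1  0  1  0
So g(14) = 0.
The value of a disjunctive sum is the nim-sum of the parts.
Combined value = 11 XOR 5 XOR 2 XOR 0 = 12.

12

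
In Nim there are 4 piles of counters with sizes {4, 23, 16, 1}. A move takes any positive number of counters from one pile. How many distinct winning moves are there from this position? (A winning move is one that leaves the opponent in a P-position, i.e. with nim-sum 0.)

1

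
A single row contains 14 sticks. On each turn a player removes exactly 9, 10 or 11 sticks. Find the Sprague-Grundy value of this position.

Grundy values for subtraction set {9, 10, 11}:
k:     0  1  2  3  4  5  6  7  8  9 10 11 12 13 14
g(k):  0  0  0  0  0  0  0  0  0  1  1  1  1  1  1
So g(14) = 1.

1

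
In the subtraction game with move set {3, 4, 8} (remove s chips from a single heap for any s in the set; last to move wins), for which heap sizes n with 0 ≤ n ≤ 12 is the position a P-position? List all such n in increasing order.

Grundy values for subtraction set {3, 4, 8}:
k:     0  1  2  3  4  5  6  7  8  9 10 11 12
g(k):  0  0  0  1  1  1  2  0  2  3  1  3  0
The P-positions (g = 0) in 0..12 are 0, 1, 2, 7, 12.

0, 1, 2, 7, 12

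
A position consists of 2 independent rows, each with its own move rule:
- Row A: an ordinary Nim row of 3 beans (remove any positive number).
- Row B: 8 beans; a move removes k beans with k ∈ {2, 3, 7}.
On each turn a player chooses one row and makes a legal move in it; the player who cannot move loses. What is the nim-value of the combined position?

Row A is a plain Nim row of size 3, so its Grundy value is 3.
Build the Grundy sequence for row B with g(k) = mex{g(k−s) : s ∈ {2, 3, 7}, s ≤ k}:
g(0) = mex{} = 0
g(1) = mex{} = 0
g(2) = mex{0} = 1
g(3) = mex{0} = 1
g(4) = mex{0,1} = 2
g(5) = mex{1} = 0
g(6) = mex{1,2} = 0
g(7) = mex{0,2} = 1
g(8) = mex{0} = 1
So g(8) = 1.
By the Sprague-Grundy theorem, the Grundy value of a sum of independent games is the XOR of the component values.
Combined value = 3 ⊕ 1 = 2.

2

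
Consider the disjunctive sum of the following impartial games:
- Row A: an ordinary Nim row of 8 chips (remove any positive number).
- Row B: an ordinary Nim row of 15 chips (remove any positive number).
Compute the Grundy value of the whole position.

Row A is a plain Nim row of size 8, so its Grundy value is 8.
Row B is a plain Nim row of size 15, so its Grundy value is 15.
By the Sprague-Grundy theorem, the Grundy value of a sum of independent games is the XOR of the component values.
Combined value = 8 ⊕ 15 = 7.

7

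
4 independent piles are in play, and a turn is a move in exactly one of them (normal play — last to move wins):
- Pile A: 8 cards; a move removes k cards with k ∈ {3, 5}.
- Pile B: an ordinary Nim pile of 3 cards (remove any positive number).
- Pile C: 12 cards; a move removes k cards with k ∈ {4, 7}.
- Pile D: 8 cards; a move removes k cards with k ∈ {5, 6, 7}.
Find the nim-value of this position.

Grundy values for pile A (subtraction set {3, 5}):
g(0) = mex{} = 0
g(1) = mex{} = 0
g(2) = mex{} = 0
g(3) = mex{0} = 1
g(4) = mex{0} = 1
g(5) = mex{0} = 1
g(6) = mex{0,1} = 2
g(7) = mex{0,1} = 2
g(8) = mex{1} = 0
So g(8) = 0.
Pile B is a plain Nim pile of size 3, so its Grundy value is 3.
Build the Grundy sequence for pile C with g(k) = mex{g(k−s) : s ∈ {4, 7}, s ≤ k}:
g(0) = mex{} = 0
g(1) = mex{} = 0
g(2) = mex{} = 0
g(3) = mex{} = 0
g(4) = mex{0} = 1
g(5) = mex{0} = 1
g(6) = mex{0} = 1
g(7) = mex{0} = 1
g(8) = mex{0,1} = 2
g(9) = mex{0,1} = 2
g(10) = mex{0,1} = 2
g(11) = mex{1} = 0
g(12) = mex{1,2} = 0
So g(12) = 0.
Build the Grundy sequence for pile D with g(k) = mex{g(k−s) : s ∈ {5, 6, 7}, s ≤ k}:
k:     0  1  2  3  4  5  6  7  8
g(k):  0  0  0  0  0  1  1  1  1
So g(8) = 1.
By the Sprague-Grundy theorem, the Grundy value of a sum of independent games is the XOR of the component values.
Combined value = 0 XOR 3 XOR 0 XOR 1 = 2.

2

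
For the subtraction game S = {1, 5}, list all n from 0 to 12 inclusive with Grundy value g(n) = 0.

Build the Grundy sequence with g(k) = mex{g(k−s) : s ∈ {1, 5}, s ≤ k}:
g(0) = mex{} = 0
g(1) = mex{0} = 1
g(2) = mex{1} = 0
g(3) = mex{0} = 1
g(4) = mex{1} = 0
g(5) = mex{0} = 1
g(6) = mex{1} = 0
g(7) = mex{0} = 1
g(8) = mex{1} = 0
g(9) = mex{0} = 1
g(10) = mex{1} = 0
g(11) = mex{0} = 1
g(12) = mex{1} = 0
The P-positions (g = 0) in 0..12 are 0, 2, 4, 6, 8, 10, 12.

0, 2, 4, 6, 8, 10, 12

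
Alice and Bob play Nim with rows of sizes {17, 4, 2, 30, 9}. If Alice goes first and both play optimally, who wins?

Bob wins

Nim-sum: 17 ^ 4 ^ 2 ^ 30 ^ 9 = 0.
The nim-sum is 0, so this is a P-position: the player to move is in a losing position under optimal play; Alice is about to move from it and so loses — Bob wins.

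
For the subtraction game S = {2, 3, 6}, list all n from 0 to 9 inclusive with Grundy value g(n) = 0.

0, 1, 5, 9

Compute g(0), g(1), … for moves {2, 3, 6}:
k:     0  1  2  3  4  5  6  7  8  9
g(k):  0  0  1  1  2  0  3  1  2  0
The P-positions (g = 0) in 0..9 are 0, 1, 5, 9.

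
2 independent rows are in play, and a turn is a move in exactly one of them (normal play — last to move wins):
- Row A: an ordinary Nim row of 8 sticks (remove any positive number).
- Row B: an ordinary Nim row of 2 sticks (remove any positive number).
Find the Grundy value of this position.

10

Row A is a plain Nim row of size 8, so its Grundy value is 8.
Row B is a plain Nim row of size 2, so its Grundy value is 2.
The value of a disjunctive sum is the nim-sum of the parts.
Combined value = 8 ⊕ 2 = 10.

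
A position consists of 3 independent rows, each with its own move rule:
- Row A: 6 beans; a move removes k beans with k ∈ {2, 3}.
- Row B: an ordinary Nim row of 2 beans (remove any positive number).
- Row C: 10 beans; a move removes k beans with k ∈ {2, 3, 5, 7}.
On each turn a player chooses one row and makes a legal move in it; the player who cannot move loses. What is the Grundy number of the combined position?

For row A, compute g(0), g(1), … with moves {2, 3}:
g(0) = mex{} = 0
g(1) = mex{} = 0
g(2) = mex{0} = 1
g(3) = mex{0} = 1
g(4) = mex{0,1} = 2
g(5) = mex{1} = 0
g(6) = mex{1,2} = 0
So g(6) = 0.
Row B is a plain Nim row of size 2, so its Grundy value is 2.
Build the Grundy sequence for row C with g(k) = mex{g(k−s) : s ∈ {2, 3, 5, 7}, s ≤ k}:
g(0) = mex{} = 0
g(1) = mex{} = 0
g(2) = mex{0} = 1
g(3) = mex{0} = 1
g(4) = mex{0,1} = 2
g(5) = mex{0,1} = 2
g(6) = mex{0,1,2} = 3
g(7) = mex{0,1,2} = 3
g(8) = mex{0,1,2,3} = 4
g(9) = mex{1,2,3} = 0
g(10) = mex{1,2,3,4} = 0
So g(10) = 0.
The value of a disjunctive sum is the nim-sum of the parts.
Combined value = 0 ⊕ 2 ⊕ 0 = 2.

2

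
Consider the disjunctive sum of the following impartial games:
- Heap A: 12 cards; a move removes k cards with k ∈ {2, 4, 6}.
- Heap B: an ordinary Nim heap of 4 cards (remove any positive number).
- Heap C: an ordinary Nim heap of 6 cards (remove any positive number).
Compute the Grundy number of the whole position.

0

For heap A, compute g(0), g(1), … with moves {2, 4, 6}:
k:     0  1  2  3  4  5  6  7  8  9 10 11 12
g(k):  0  0  1  1  2  2  3  3  0  0  1  1  2
So g(12) = 2.
Heap B is a plain Nim heap of size 4, so its Grundy value is 4.
Heap C is a plain Nim heap of size 6, so its Grundy value is 6.
By the Sprague-Grundy theorem, the Grundy value of a sum of independent games is the XOR of the component values.
Combined value = 2 XOR 4 XOR 6 = 0.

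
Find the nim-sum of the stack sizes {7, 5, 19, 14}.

31

Nim-sum: 7 ^ 5 ^ 19 ^ 14 = 31.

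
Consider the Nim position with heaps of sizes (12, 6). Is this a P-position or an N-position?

N-position

Bitwise XOR of the heap sizes:
  1100  (12)
  0110  (6)
  ----
  1010  (10)
The nim-sum is 10 ≠ 0, so this is an N-position: the player to move can win.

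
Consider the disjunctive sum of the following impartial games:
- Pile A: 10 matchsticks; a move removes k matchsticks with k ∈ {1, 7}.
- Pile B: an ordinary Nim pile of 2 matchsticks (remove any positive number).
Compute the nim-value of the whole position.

2

For pile A, compute g(0), g(1), … with moves {1, 7}:
g(0) = mex{} = 0
g(1) = mex{0} = 1
g(2) = mex{1} = 0
g(3) = mex{0} = 1
g(4) = mex{1} = 0
g(5) = mex{0} = 1
g(6) = mex{1} = 0
g(7) = mex{0} = 1
g(8) = mex{1} = 0
g(9) = mex{0} = 1
g(10) = mex{1} = 0
So g(10) = 0.
Pile B is a plain Nim pile of size 2, so its Grundy value is 2.
By the Sprague-Grundy theorem, the Grundy value of a sum of independent games is the XOR of the component values.
Combined value = 0 ⊕ 2 = 2.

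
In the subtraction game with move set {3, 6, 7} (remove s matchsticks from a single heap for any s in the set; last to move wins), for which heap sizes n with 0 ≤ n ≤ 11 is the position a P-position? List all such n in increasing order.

0, 1, 2, 10, 11

Grundy values for subtraction set {3, 6, 7}:
k:     0  1  2  3  4  5  6  7  8  9 10 11
g(k):  0  0  0  1  1  1  2  2  2  3  0  0
The P-positions (g = 0) in 0..11 are 0, 1, 2, 10, 11.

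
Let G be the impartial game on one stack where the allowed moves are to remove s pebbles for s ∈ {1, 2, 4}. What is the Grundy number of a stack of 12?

0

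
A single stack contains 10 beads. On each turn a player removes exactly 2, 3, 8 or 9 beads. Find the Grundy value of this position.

2

Build the Grundy sequence with g(k) = mex{g(k−s) : s ∈ {2, 3, 8, 9}, s ≤ k}:
k:     0  1  2  3  4  5  6  7  8  9 10
g(k):  0  0  1  1  2  0  0  1  1  2  2
So g(10) = 2.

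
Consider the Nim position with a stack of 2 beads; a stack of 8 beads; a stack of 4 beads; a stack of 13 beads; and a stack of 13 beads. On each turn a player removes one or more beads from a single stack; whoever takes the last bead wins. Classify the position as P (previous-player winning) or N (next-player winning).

Bitwise XOR of the heap sizes:
  0010  (2)
  1000  (8)
  0100  (4)
  1101  (13)
  1101  (13)
  ----
  1110  (14)
The nim-sum is 14 ≠ 0, so this is an N-position: the player to move can win.

N-position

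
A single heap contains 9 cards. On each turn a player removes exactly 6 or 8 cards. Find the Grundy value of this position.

1

Compute g(0), g(1), … for moves {6, 8}:
k:     0  1  2  3  4  5  6  7  8  9
g(k):  0  0  0  0  0  0  1  1  1  1
So g(9) = 1.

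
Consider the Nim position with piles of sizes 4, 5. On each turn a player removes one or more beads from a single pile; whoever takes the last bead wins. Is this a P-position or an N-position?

N-position

Compute the nim-sum pairwise:
4 XOR 5 = 1
The nim-sum is 1 ≠ 0, so this is an N-position: the player to move can win.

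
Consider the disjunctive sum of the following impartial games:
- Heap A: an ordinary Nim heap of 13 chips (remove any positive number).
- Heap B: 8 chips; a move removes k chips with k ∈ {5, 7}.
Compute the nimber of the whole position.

Heap A is a plain Nim heap of size 13, so its Grundy value is 13.
For heap B, compute g(0), g(1), … with moves {5, 7}:
g(0) = mex{} = 0
g(1) = mex{} = 0
g(2) = mex{} = 0
g(3) = mex{} = 0
g(4) = mex{} = 0
g(5) = mex{0} = 1
g(6) = mex{0} = 1
g(7) = mex{0} = 1
g(8) = mex{0} = 1
So g(8) = 1.
The value of a disjunctive sum is the nim-sum of the parts.
Combined value = 13 ⊕ 1 = 12.

12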